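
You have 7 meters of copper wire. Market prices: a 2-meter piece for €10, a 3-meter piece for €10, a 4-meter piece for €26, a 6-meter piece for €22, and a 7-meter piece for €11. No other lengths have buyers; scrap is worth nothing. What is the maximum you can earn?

36

Let f[k] be the best obtainable value from length k. For each k, try every first piece i and keep the best of price[i] + f[k−i].
f[1] = 0
f[2] = 10
f[3] = max(10+0, 10+0) = 10
f[4] = max(10+10, 10+0, 26+0) = 26
f[5] = max(10+10, 10+10, 26+0) = 26
f[6] = max(10+26, 10+10, 26+10, 22+0) = 36
f[7] = max(10+26, 10+26, 26+10, 22+0, 11+0) = 36
One optimal cutting: pieces 4 + 2 with 1 meter of scrap → €36.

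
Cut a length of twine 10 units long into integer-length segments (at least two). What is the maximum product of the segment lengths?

36

Fill P[k] for k=2..10: at each k try every first piece i and multiply by the better of (k−i) uncut or P[k−i].
P[2] = 1×max(1,0) = 1×1 = 1
P[3] = 1×max(2,1) = 1×2 = 2
P[4] = 2×max(2,1) = 2×2 = 4
P[5] = 2×max(3,2) = 2×3 = 6
P[6] = 3×max(3,2) = 3×3 = 9
P[7] = 2×max(5,6) = 2×6 = 12
P[8] = 2×max(6,9) = 2×9 = 18
P[9] = 3×max(6,9) = 3×9 = 27
P[10] = 2×max(8,18) = 2×18 = 36
One optimal split: 3 + 3 + 2 + 2; product 3×3×2×2 = 36.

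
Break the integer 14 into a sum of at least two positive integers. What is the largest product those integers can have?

162

Fill prod[k] for k=2..14: at each k try every first piece i and multiply by the better of (k−i) uncut or prod[k−i].
Small cases: prod[2]=1, prod[3]=2, prod[4]=4, prod[5]=6, prod[6]=9, prod[7]=12, prod[8]=18, prod[9]=27.
prod[10] = max(1*27, 2*18, 3*12, …, 8*2, 9*1) = 36
prod[11] = max(1*36, 2*27, 3*18, …, 9*2, 10*1) = 54
prod[12] = max(1*54, 2*36, 3*27, …, 10*2, 11*1) = 81
prod[13] = max(1*81, 2*54, 3*36, …, 11*2, 12*1) = 108
prod[14] = max(1*108, 2*81, 3*54, …, 12*2, 13*1) = 162
One optimal split: 3 + 3 + 3 + 3 + 2; product 3*3*3*3*2 = 162.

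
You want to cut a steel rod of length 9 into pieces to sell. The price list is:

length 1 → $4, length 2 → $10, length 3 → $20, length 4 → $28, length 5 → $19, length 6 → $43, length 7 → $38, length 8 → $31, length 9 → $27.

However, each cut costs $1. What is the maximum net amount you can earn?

62

Build r[k] bottom-up: r[k] = max over allowed piece i of (p[i] + r[k−i]) − 1 per cut.
r[1] = 4
r[2] = max(4+4-1, 10+0) = 10
r[3] = max(4+10-1, 10+4-1, 20+0) = 20
r[4] = max(4+20-1, 10+10-1, 20+4-1, 28+0) = 28
r[5] = max(4+28-1, 10+20-1, 20+10-1, 28+4-1, 19+0) = 31
r[6] = max(4+31-1, 10+28-1, 20+20-1, 28+10-1, 19+4-1, 43+0) = 43
r[7] = max(4+43-1, 10+31-1, 20+28-1, …, 43+4-1, 38+0) = 47
r[8] = max(4+47-1, 10+43-1, 20+31-1, …, 38+4-1, 31+0) = 55
r[9] = max(4+55-1, 10+47-1, 20+43-1, …, 31+4-1, 27+0) = 62
One optimal plan: pieces 6 + 3 (1 cut) → $63 − $1 = $62.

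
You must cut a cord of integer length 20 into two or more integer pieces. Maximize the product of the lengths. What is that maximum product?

Define P[k] = max over 1≤i<k of i · max(k−i, P[k−i]); the inner max lets the remainder stay uncut if that's better.
P[2] = 1·max(1,0) = 1·1 = 1
P[3] = 1·max(2,1) = 1·2 = 2
P[4] = 2·max(2,1) = 2·2 = 4
P[5] = 2·max(3,2) = 2·3 = 6
P[6] = 3·max(3,2) = 3·3 = 9
P[7] = 2·max(5,6) = 2·6 = 12
P[8] = 2·max(6,9) = 2·9 = 18
P[9] = 3·max(6,9) = 3·9 = 27
P[10] = 2·max(8,18) = 2·18 = 36
P[11] = 2·max(9,27) = 2·27 = 54
P[12] = 3·max(9,27) = 3·27 = 81
P[13] = 2·max(11,54) = 2·54 = 108
P[14] = 2·max(12,81) = 2·81 = 162
P[15] = 3·max(12,81) = 3·81 = 243
P[16] = 2·max(14,162) = 2·162 = 324
P[17] = 2·max(15,243) = 2·243 = 486
P[18] = 3·max(15,243) = 3·243 = 729
P[19] = 2·max(17,486) = 2·486 = 972
P[20] = 2·max(18,729) = 2·729 = 1458
One optimal split: 3 + 3 + 3 + 3 + 3 + 3 + 2; product 3·3·3·3·3·3·2 = 1458.

1458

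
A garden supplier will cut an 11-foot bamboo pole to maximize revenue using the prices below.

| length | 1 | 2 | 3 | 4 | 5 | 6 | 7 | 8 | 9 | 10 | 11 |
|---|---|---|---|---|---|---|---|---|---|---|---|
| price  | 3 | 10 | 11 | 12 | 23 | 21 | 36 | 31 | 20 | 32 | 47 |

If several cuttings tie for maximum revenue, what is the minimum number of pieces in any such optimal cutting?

Consider every possible first cut. r[k] is the best of p[i]+r[k−i] over all sellable i≤k.
r[1] = 3
r[2] = 10
r[3] = 13  (first piece 1, then r[2]=10)
r[4] = 20  (first piece 2, then r[2]=10)
r[5] = 23  (first piece 1, then r[4]=20)
r[6] = 30  (first piece 2, then r[4]=20)
r[7] = 36
r[8] = 40  (first piece 2, then r[6]=30)
r[9] = 46  (first piece 2, then r[7]=36)
r[10] = 50  (first piece 2, then r[8]=40)
r[11] = 56  (first piece 2, then r[9]=46)
Maximum revenue is $56.
Now minimize piece count subject to staying optimal: for each k, pieces[k] = 1 + min over i with p[i]+r[k−i]=r[k] of pieces[k−i].
pieces[8] = 4
pieces[9] = 2
pieces[10] = 5
pieces[11] = 3

3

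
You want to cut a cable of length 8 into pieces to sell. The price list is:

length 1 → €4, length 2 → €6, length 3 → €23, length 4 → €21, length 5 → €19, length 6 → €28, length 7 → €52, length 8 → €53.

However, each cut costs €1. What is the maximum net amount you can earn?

55

Build r[k] bottom-up: r[k] = max over allowed piece i of (p[i] + r[k−i]) − 1 per cut.
r[1] = 4
r[2] = max(4+4-1, 6+0) = 7
r[3] = max(4+7-1, 6+4-1, 23+0) = 23
r[4] = max(4+23-1, 6+7-1, 23+4-1, 21+0) = 26
r[5] = max(4+26-1, 6+23-1, 23+7-1, 21+4-1, 19+0) = 29
r[6] = max(4+29-1, 6+26-1, 23+23-1, 21+7-1, 19+4-1, 28+0) = 45
r[7] = max(4+45-1, 6+29-1, 23+26-1, …, 28+4-1, 52+0) = 52
r[8] = max(4+52-1, 6+45-1, 23+29-1, …, 52+4-1, 53+0) = 55
One optimal plan: pieces 7 + 1 (1 cut) → €56 − €1 = €55.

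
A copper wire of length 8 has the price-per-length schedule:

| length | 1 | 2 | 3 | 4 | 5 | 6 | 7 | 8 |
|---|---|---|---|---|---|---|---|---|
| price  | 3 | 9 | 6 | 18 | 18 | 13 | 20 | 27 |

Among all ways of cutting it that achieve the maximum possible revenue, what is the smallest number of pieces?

2

Let r[k] be the best obtainable value from length k. For each k, try every first piece i and keep the best of price[i] + r[k−i].
r[1] = 3
r[2] = 9
r[3] = 12  (first piece 1, then r[2]=9)
r[4] = 18  (first piece 2, then r[2]=9)
r[5] = 21  (first piece 1, then r[4]=18)
r[6] = 27  (first piece 2, then r[4]=18)
r[7] = 30  (first piece 1, then r[6]=27)
r[8] = 36  (first piece 2, then r[6]=27)
Maximum revenue is €36.
Now minimize piece count subject to staying optimal: for each k, pieces[k] = 1 + min over i with p[i]+r[k−i]=r[k] of pieces[k−i].
pieces[5] = 2
pieces[6] = 2
pieces[7] = 3
pieces[8] = 2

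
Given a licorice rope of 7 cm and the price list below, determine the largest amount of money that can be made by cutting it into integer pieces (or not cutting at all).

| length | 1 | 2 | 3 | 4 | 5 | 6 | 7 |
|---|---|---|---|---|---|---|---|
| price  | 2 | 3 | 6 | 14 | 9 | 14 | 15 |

20

Build R[k] bottom-up: R[k] = max over allowed piece i of (p[i] + R[k−i]).
R[1] = 2
R[2] = 4  (first piece 1, then R[1]=2)
R[3] = 6  (first piece 1, then R[2]=4)
R[4] = 14
R[5] = 16  (first piece 1, then R[4]=14)
R[6] = 18  (first piece 1, then R[5]=16)
R[7] = 20  (first piece 1, then R[6]=18)
One optimal cutting: 4 + 1 + 1 + 1 → ¢14 + ¢2 + ¢2 + ¢2 = ¢20.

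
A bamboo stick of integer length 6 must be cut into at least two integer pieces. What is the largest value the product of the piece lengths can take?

Let f[k] be the best product for length k (with at least one cut). For each first piece i, the rest contributes max(k−i, f[k−i]).
f[2] = 1*max(1,0) = 1*1 = 1
f[3] = 1*max(2,1) = 1*2 = 2
f[4] = 2*max(2,1) = 2*2 = 4
f[5] = 2*max(3,2) = 2*3 = 6
f[6] = 3*max(3,2) = 3*3 = 9
One optimal split: 3 + 3; product 3*3 = 9.

9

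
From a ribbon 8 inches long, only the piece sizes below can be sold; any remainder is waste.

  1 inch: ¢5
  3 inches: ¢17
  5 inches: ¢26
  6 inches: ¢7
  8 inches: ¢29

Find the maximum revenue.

Build best[k] bottom-up: best[k] = max over allowed piece i of (p[i] + best[k−i]).
best[1] = 5
best[2] = 10  (first piece 1, then best[1]=5)
best[3] = max(5+10, 17+0) = 17
best[4] = max(5+17, 17+5) = 22
best[5] = max(5+22, 17+10, 26+0) = 27
best[6] = max(5+27, 17+17, 26+5, 7+0) = 34
best[7] = max(5+34, 17+22, 26+10, 7+5) = 39
best[8] = max(5+39, 17+27, 26+17, 7+10, 29+0) = 44
One optimal cutting: 3 + 3 + 1 + 1 → ¢44.

44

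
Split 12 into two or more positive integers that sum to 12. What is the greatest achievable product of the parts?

Define prod[k] = max over 1≤i<k of i · max(k−i, prod[k−i]); the inner max lets the remainder stay uncut if that's better.
prod[2] = 1×max(1,0) = 1×1 = 1
prod[3] = 1×max(2,1) = 1×2 = 2
prod[4] = 2×max(2,1) = 2×2 = 4
prod[5] = 2×max(3,2) = 2×3 = 6
prod[6] = 3×max(3,2) = 3×3 = 9
prod[7] = 2×max(5,6) = 2×6 = 12
prod[8] = 2×max(6,9) = 2×9 = 18
prod[9] = 3×max(6,9) = 3×9 = 27
prod[10] = 2×max(8,18) = 2×18 = 36
prod[11] = 2×max(9,27) = 2×27 = 54
prod[12] = 3×max(9,27) = 3×27 = 81
One optimal split: 3 + 3 + 3 + 3; product 3×3×3×3 = 81.

81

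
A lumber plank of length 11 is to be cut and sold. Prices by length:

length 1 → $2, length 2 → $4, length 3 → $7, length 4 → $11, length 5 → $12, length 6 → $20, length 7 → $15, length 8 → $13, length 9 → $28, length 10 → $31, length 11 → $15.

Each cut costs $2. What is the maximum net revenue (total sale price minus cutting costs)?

Consider every possible first cut. v[k] is the best of p[i]+v[k−i] over all sellable i≤k, charging 2 whenever i<k.
v[1] = 2
v[2] = max(2+2-2, 4+0) = 4
v[3] = max(2+4-2, 4+2-2, 7+0) = 7
v[4] = max(2+7-2, 4+4-2, 7+2-2, 11+0) = 11
v[5] = max(2+11-2, 4+7-2, 7+4-2, 11+2-2, 12+0) = 12
v[6] = max(2+12-2, 4+11-2, 7+7-2, 11+4-2, 12+2-2, 20+0) = 20
v[7] = max(2+20-2, 4+12-2, 7+11-2, …, 20+2-2, 15+0) = 20
v[8] = max(2+20-2, 4+20-2, 7+12-2, …, 15+2-2, 13+0) = 22
v[9] = max(2+22-2, 4+20-2, 7+20-2, …, 13+2-2, 28+0) = 28
v[10] = max(2+28-2, 4+22-2, 7+20-2, …, 28+2-2, 31+0) = 31
v[11] = max(2+31-2, 4+28-2, 7+22-2, …, 31+2-2, 15+0) = 31
One optimal plan: pieces 10 + 1 (1 cut) → $33 − $2 = $31.

31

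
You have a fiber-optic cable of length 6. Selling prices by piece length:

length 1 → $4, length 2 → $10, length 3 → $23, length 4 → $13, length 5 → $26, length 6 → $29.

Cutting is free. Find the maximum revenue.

46

Consider every possible first cut. R[k] is the best of p[i]+R[k−i] over all sellable i≤k.
R[1] = 4
R[2] = max(4+4, 10+0) = 10
R[3] = max(4+10, 10+4, 23+0) = 23
R[4] = max(4+23, 10+10, 23+4, 13+0) = 27
R[5] = max(4+27, 10+23, 23+10, 13+4, 26+0) = 33
R[6] = max(4+33, 10+27, 23+23, 13+10, 26+4, 29+0) = 46
One optimal cutting: 3 + 3 → $23 + $23 = $46.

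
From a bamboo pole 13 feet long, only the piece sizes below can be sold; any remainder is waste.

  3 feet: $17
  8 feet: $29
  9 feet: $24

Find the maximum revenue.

Let best[k] be the best obtainable value from length k. For each k, try every first piece i and keep the best of price[i] + best[k−i].
best[1] = 0
best[2] = 0
best[3] = 17
best[4] = 17
best[5] = 17
best[6] = 34  (first piece 3, then best[3]=17)
best[7] = 34
best[8] = max(17+17, 29+0) = 34
best[9] = max(17+34, 29+0, 24+0) = 51
best[10] = max(17+34, 29+0, 24+0) = 51
best[11] = max(17+34, 29+17, 24+0) = 51
best[12] = max(17+51, 29+17, 24+17) = 68
best[13] = max(17+51, 29+17, 24+17) = 68
One optimal cutting: pieces 3 + 3 + 3 + 3 with 1 foot of scrap → $68.

68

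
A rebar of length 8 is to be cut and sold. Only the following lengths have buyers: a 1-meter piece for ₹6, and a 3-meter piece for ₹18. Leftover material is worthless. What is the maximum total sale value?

48

Consider every possible first cut. best[k] is the best of p[i]+best[k−i] over all sellable i≤k.
best[1] = 6
best[2] = 12  (first piece 1, then best[1]=6)
best[3] = max(6+12, 18+0) = 18
best[4] = max(6+18, 18+6) = 24
best[5] = max(6+24, 18+12) = 30
best[6] = max(6+30, 18+18) = 36
best[7] = max(6+36, 18+24) = 42
best[8] = max(6+42, 18+30) = 48
One optimal cutting: 1 + 1 + 1 + 1 + 1 + 1 + 1 + 1 → ₹48.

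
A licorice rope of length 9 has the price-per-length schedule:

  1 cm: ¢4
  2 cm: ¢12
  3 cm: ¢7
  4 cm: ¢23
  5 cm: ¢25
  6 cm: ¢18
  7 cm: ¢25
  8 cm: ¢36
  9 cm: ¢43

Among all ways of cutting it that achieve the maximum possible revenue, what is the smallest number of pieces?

Build r[k] bottom-up: r[k] = max over allowed piece i of (p[i] + r[k−i]).
r[1] = 4
r[2] = max(4+4, 12+0) = 12
r[3] = max(4+12, 12+4, 7+0) = 16
r[4] = max(4+16, 12+12, 7+4, 23+0) = 24
r[5] = max(4+24, 12+16, 7+12, 23+4, 25+0) = 28
r[6] = max(4+28, 12+24, 7+16, 23+12, 25+4, 18+0) = 36
r[7] = max(4+36, 12+28, 7+24, …, 18+4, 25+0) = 40
r[8] = max(4+40, 12+36, 7+28, …, 25+4, 36+0) = 48
r[9] = max(4+48, 12+40, 7+36, …, 36+4, 43+0) = 52
Maximum revenue is ¢52.
Now minimize piece count subject to staying optimal: for each k, pieces[k] = 1 + min over i with p[i]+r[k−i]=r[k] of pieces[k−i].
pieces[6] = 3
pieces[7] = 4
pieces[8] = 4
pieces[9] = 5

5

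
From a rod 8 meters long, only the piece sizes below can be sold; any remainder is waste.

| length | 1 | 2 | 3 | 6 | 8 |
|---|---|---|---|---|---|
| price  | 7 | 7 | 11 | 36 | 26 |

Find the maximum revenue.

Consider every possible first cut. r[k] is the best of p[i]+r[k−i] over all sellable i≤k.
r[1] = 7
r[2] = 14  (first piece 1, then r[1]=7)
r[3] = 21  (first piece 1, then r[2]=14)
r[4] = 28  (first piece 1, then r[3]=21)
r[5] = 35  (first piece 1, then r[4]=28)
r[6] = 42  (first piece 1, then r[5]=35)
r[7] = 49  (first piece 1, then r[6]=42)
r[8] = 56  (first piece 1, then r[7]=49)
One optimal cutting: 1 + 1 + 1 + 1 + 1 + 1 + 1 + 1 → 56.

56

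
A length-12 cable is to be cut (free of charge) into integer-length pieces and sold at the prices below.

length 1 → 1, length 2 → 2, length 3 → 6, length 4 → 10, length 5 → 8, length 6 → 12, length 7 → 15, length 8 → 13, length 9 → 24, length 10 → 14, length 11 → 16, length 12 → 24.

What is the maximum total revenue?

Let best[k] be the best obtainable value from length k. For each k, try every first piece i and keep the best of price[i] + best[k−i].
best[1] = 1
best[2] = 2  (first piece 1, then best[1]=1)
best[3] = 6
best[4] = 10
best[5] = 11  (first piece 1, then best[4]=10)
best[6] = 12  (first piece 1, then best[5]=11)
best[7] = 16  (first piece 3, then best[4]=10)
best[8] = 20  (first piece 4, then best[4]=10)
best[9] = 24
best[10] = 25  (first piece 1, then best[9]=24)
best[11] = 26  (first piece 1, then best[10]=25)
best[12] = 30  (first piece 3, then best[9]=24)
One optimal cutting: 9 + 3 → 24 + 6 = 30.

30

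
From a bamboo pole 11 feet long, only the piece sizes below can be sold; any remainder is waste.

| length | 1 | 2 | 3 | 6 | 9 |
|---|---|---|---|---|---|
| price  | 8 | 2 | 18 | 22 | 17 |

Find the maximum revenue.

88

Consider every possible first cut. best[k] is the best of p[i]+best[k−i] over all sellable i≤k.
best[1] = 8
best[2] = 16  (first piece 1, then best[1]=8)
best[3] = 24  (first piece 1, then best[2]=16)
best[4] = 32  (first piece 1, then best[3]=24)
best[5] = 40  (first piece 1, then best[4]=32)
best[6] = 48  (first piece 1, then best[5]=40)
best[7] = 56  (first piece 1, then best[6]=48)
best[8] = 64  (first piece 1, then best[7]=56)
best[9] = 72  (first piece 1, then best[8]=64)
best[10] = 80  (first piece 1, then best[9]=72)
best[11] = 88  (first piece 1, then best[10]=80)
One optimal cutting: 1 + 1 + 1 + 1 + 1 + 1 + 1 + 1 + 1 + 1 + 1 → $88.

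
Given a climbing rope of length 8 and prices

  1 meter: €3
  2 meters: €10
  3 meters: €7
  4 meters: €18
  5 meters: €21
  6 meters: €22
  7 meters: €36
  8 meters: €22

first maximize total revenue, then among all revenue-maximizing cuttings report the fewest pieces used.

4

Build r[k] bottom-up: r[k] = max over allowed piece i of (p[i] + r[k−i]).
r[1] = 3
r[2] = 10
r[3] = 13  (first piece 1, then r[2]=10)
r[4] = 20  (first piece 2, then r[2]=10)
r[5] = 23  (first piece 1, then r[4]=20)
r[6] = 30  (first piece 2, then r[4]=20)
r[7] = 36
r[8] = 40  (first piece 2, then r[6]=30)
Maximum revenue is €40.
Now minimize piece count subject to staying optimal: for each k, pieces[k] = 1 + min over i with p[i]+r[k−i]=r[k] of pieces[k−i].
pieces[5] = 3
pieces[6] = 3
pieces[7] = 1
pieces[8] = 4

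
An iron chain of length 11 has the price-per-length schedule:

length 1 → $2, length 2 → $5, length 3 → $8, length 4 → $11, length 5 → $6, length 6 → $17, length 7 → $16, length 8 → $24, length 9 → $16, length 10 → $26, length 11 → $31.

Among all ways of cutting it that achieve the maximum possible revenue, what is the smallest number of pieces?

Let r[k] be the best obtainable value from length k. For each k, try every first piece i and keep the best of price[i] + r[k−i].
r[1] = 2
r[2] = max(2+2, 5+0) = 5
r[3] = max(2+5, 5+2, 8+0) = 8
r[4] = max(2+8, 5+5, 8+2, 11+0) = 11
r[5] = max(2+11, 5+8, 8+5, 11+2, 6+0) = 13
r[6] = max(2+13, 5+11, 8+8, 11+5, 6+2, 17+0) = 17
r[7] = max(2+17, 5+13, 8+11, …, 17+2, 16+0) = 19
r[8] = max(2+19, 5+17, 8+13, …, 16+2, 24+0) = 24
r[9] = max(2+24, 5+19, 8+17, …, 24+2, 16+0) = 26
r[10] = max(2+26, 5+24, 8+19, …, 16+2, 26+0) = 29
r[11] = max(2+29, 5+26, 8+24, …, 26+2, 31+0) = 32
Maximum revenue is $32.
Now minimize piece count subject to staying optimal: for each k, pieces[k] = 1 + min over i with p[i]+r[k−i]=r[k] of pieces[k−i].
pieces[8] = 1
pieces[9] = 2
pieces[10] = 2
pieces[11] = 2

2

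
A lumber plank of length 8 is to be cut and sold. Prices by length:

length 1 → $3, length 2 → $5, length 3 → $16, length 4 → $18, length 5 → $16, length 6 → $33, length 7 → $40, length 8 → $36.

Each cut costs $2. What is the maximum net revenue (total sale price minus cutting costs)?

Let net[k] be the best obtainable value from length k. For each k, try every first piece i and keep the best of price[i] + net[k−i] minus the 2 cut fee when i<k.
net[1] = 3
net[2] = max(3+3-2, 5+0) = 5
net[3] = max(3+5-2, 5+3-2, 16+0) = 16
net[4] = max(3+16-2, 5+5-2, 16+3-2, 18+0) = 18
net[5] = max(3+18-2, 5+16-2, 16+5-2, 18+3-2, 16+0) = 19
net[6] = max(3+19-2, 5+18-2, 16+16-2, 18+5-2, 16+3-2, 33+0) = 33
net[7] = max(3+33-2, 5+19-2, 16+18-2, …, 33+3-2, 40+0) = 40
net[8] = max(3+40-2, 5+33-2, 16+19-2, …, 40+3-2, 36+0) = 41
One optimal plan: pieces 7 + 1 (1 cut) → $43 − $2 = $41.

41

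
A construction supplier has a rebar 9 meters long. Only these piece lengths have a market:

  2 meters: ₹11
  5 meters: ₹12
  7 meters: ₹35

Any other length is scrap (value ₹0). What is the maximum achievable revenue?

Build f[k] bottom-up: f[k] = max over allowed piece i of (p[i] + f[k−i]).
f[1] = 0
f[2] = 11
f[3] = 11
f[4] = 22  (first piece 2, then f[2]=11)
f[5] = 22
f[6] = 33  (first piece 2, then f[4]=22)
f[7] = 35
f[8] = 44  (first piece 2, then f[6]=33)
f[9] = 46  (first piece 2, then f[7]=35)
One optimal cutting: 7 + 2 → ₹46.

46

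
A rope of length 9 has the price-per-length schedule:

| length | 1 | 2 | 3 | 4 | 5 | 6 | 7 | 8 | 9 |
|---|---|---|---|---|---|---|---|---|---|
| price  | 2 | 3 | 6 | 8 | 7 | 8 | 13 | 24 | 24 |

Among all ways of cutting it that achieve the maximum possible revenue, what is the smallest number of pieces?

2

Build r[k] bottom-up: r[k] = max over allowed piece i of (p[i] + r[k−i]).
r[1] = 2
r[2] = 4  (first piece 1, then r[1]=2)
r[3] = 6  (first piece 1, then r[2]=4)
r[4] = 8  (first piece 1, then r[3]=6)
r[5] = 10  (first piece 1, then r[4]=8)
r[6] = 12  (first piece 1, then r[5]=10)
r[7] = 14  (first piece 1, then r[6]=12)
r[8] = 24
r[9] = 26  (first piece 1, then r[8]=24)
Maximum revenue is 26.
Now minimize piece count subject to staying optimal: for each k, pieces[k] = 1 + min over i with p[i]+r[k−i]=r[k] of pieces[k−i].
pieces[6] = 2
pieces[7] = 2
pieces[8] = 1
pieces[9] = 2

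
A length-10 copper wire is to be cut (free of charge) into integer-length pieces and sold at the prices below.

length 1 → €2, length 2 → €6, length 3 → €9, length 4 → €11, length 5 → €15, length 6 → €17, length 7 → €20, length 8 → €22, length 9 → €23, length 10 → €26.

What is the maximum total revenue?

30

Consider every possible first cut. best[k] is the best of p[i]+best[k−i] over all sellable i≤k.
best[1] = 2
best[2] = 6
best[3] = 9
best[4] = 12  (first piece 2, then best[2]=6)
best[5] = 15  (first piece 2, then best[3]=9)
best[6] = 18  (first piece 2, then best[4]=12)
best[7] = 21  (first piece 2, then best[5]=15)
best[8] = 24  (first piece 2, then best[6]=18)
best[9] = 27  (first piece 2, then best[7]=21)
best[10] = 30  (first piece 2, then best[8]=24)
One optimal cutting: 2 + 2 + 2 + 2 + 2 → €6 + €6 + €6 + €6 + €6 = €30.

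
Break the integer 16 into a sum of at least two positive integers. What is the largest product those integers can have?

324

Fill m[k] for k=2..16: at each k try every first piece i and multiply by the better of (k−i) uncut or m[k−i].
m[2] = 1·max(1,0) = 1·1 = 1
m[3] = 1·max(2,1) = 1·2 = 2
m[4] = 2·max(2,1) = 2·2 = 4
m[5] = 2·max(3,2) = 2·3 = 6
m[6] = 3·max(3,2) = 3·3 = 9
m[7] = 2·max(5,6) = 2·6 = 12
m[8] = 2·max(6,9) = 2·9 = 18
m[9] = 3·max(6,9) = 3·9 = 27
m[10] = 2·max(8,18) = 2·18 = 36
m[11] = 2·max(9,27) = 2·27 = 54
m[12] = 3·max(9,27) = 3·27 = 81
m[13] = 2·max(11,54) = 2·54 = 108
m[14] = 2·max(12,81) = 2·81 = 162
m[15] = 3·max(12,81) = 3·81 = 243
m[16] = 2·max(14,162) = 2·162 = 324
One optimal split: 3 + 3 + 3 + 3 + 2 + 2; product 3·3·3·3·2·2 = 324.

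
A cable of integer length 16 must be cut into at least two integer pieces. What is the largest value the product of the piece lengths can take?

Fill P[k] for k=2..16: at each k try every first piece i and multiply by the better of (k−i) uncut or P[k−i].
P[2] = 1·max(1,0) = 1·1 = 1
P[3] = 1·max(2,1) = 1·2 = 2
P[4] = 2·max(2,1) = 2·2 = 4
P[5] = 2·max(3,2) = 2·3 = 6
P[6] = 3·max(3,2) = 3·3 = 9
P[7] = 2·max(5,6) = 2·6 = 12
P[8] = 2·max(6,9) = 2·9 = 18
P[9] = 3·max(6,9) = 3·9 = 27
P[10] = 2·max(8,18) = 2·18 = 36
P[11] = 2·max(9,27) = 2·27 = 54
P[12] = 3·max(9,27) = 3·27 = 81
P[13] = 2·max(11,54) = 2·54 = 108
P[14] = 2·max(12,81) = 2·81 = 162
P[15] = 3·max(12,81) = 3·81 = 243
P[16] = 2·max(14,162) = 2·162 = 324
One optimal split: 3 + 3 + 3 + 3 + 2 + 2; product 3·3·3·3·2·2 = 324.

324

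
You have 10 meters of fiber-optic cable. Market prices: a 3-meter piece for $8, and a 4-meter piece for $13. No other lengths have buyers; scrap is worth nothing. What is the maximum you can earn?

29

Build r[k] bottom-up: r[k] = max over allowed piece i of (p[i] + r[k−i]).
r[1] = 0
r[2] = 0
r[3] = 8
r[4] = 13
r[5] = 13
r[6] = 16  (first piece 3, then r[3]=8)
r[7] = 21  (first piece 3, then r[4]=13)
r[8] = 26  (first piece 4, then r[4]=13)
r[9] = 26
r[10] = 29  (first piece 3, then r[7]=21)
One optimal cutting: 4 + 3 + 3 → $29.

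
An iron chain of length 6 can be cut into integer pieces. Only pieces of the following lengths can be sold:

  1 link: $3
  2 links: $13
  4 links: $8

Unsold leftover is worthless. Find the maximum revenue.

39

Let f[k] be the best obtainable value from length k. For each k, try every first piece i and keep the best of price[i] + f[k−i].
f[1] = 3
f[2] = 13
f[3] = 16  (first piece 1, then f[2]=13)
f[4] = 26  (first piece 2, then f[2]=13)
f[5] = 29  (first piece 1, then f[4]=26)
f[6] = 39  (first piece 2, then f[4]=26)
One optimal cutting: 2 + 2 + 2 → $39.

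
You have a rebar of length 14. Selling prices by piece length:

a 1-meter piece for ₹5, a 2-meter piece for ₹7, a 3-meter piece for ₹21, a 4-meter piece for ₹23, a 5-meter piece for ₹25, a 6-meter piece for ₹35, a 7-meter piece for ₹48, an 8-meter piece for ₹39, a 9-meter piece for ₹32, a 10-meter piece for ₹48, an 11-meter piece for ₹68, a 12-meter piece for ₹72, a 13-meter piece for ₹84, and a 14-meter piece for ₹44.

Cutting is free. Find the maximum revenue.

Build r[k] bottom-up: r[k] = max over allowed piece i of (p[i] + r[k−i]).
r[1] = 5
r[2] = 10  (first piece 1, then r[1]=5)
r[3] = 21
r[4] = 26  (first piece 1, then r[3]=21)
r[5] = 31  (first piece 1, then r[4]=26)
r[6] = 42  (first piece 3, then r[3]=21)
r[7] = 48
r[8] = 53  (first piece 1, then r[7]=48)
r[9] = 63  (first piece 3, then r[6]=42)
r[10] = 69  (first piece 3, then r[7]=48)
r[11] = 74  (first piece 1, then r[10]=69)
r[12] = 84  (first piece 3, then r[9]=63)
r[13] = 90  (first piece 3, then r[10]=69)
r[14] = 96  (first piece 7, then r[7]=48)
One optimal cutting: 7 + 7 → ₹48 + ₹48 = ₹96.

96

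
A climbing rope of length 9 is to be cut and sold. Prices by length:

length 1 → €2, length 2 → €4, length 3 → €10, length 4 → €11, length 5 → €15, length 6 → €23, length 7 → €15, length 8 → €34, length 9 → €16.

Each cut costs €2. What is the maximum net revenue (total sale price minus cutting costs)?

Let v[k] be the best obtainable value from length k. For each k, try every first piece i and keep the best of price[i] + v[k−i] minus the 2 cut fee when i<k.
v[1] = 2
v[2] = max(2+2-2, 4+0) = 4
v[3] = max(2+4-2, 4+2-2, 10+0) = 10
v[4] = max(2+10-2, 4+4-2, 10+2-2, 11+0) = 11
v[5] = max(2+11-2, 4+10-2, 10+4-2, 11+2-2, 15+0) = 15
v[6] = max(2+15-2, 4+11-2, 10+10-2, 11+4-2, 15+2-2, 23+0) = 23
v[7] = max(2+23-2, 4+15-2, 10+11-2, …, 23+2-2, 15+0) = 23
v[8] = max(2+23-2, 4+23-2, 10+15-2, …, 15+2-2, 34+0) = 34
v[9] = max(2+34-2, 4+23-2, 10+23-2, …, 34+2-2, 16+0) = 34
One optimal plan: pieces 8 + 1 (1 cut) → €36 − €2 = €34.

34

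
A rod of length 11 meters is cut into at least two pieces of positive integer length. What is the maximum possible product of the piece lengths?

Fill g[k] for k=2..11: at each k try every first piece i and multiply by the better of (k−i) uncut or g[k−i].
g[2] = 1×max(1,0) = 1×1 = 1
g[3] = max(1×2, 2×1) = 2
g[4] = max(1×3, 2×2, 3×1) = 4
g[5] = max(1×4, 2×3, 3×2, 4×1) = 6
g[6] = max(1×6, 2×4, 3×3, 4×2, 5×1) = 9
g[7] = max(1×9, 2×6, 3×4, 4×3, 5×2, 6×1) = 12
g[8] = max(1×12, 2×9, 3×6, …, 6×2, 7×1) = 18
g[9] = max(1×18, 2×12, 3×9, …, 7×2, 8×1) = 27
g[10] = max(1×27, 2×18, 3×12, …, 8×2, 9×1) = 36
g[11] = max(1×36, 2×27, 3×18, …, 9×2, 10×1) = 54
One optimal split: 3 + 3 + 3 + 2; product 3×3×3×2 = 54.

54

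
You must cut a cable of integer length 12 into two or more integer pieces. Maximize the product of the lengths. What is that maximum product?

81

Let P[k] be the best product for length k (with at least one cut). For each first piece i, the rest contributes max(k−i, P[k−i]).
Small cases: P[2]=1, P[3]=2, P[4]=4, P[5]=6, P[6]=9, P[7]=12.
P[8] = max(1*12, 2*9, 3*6, …, 6*2, 7*1) = 18
P[9] = max(1*18, 2*12, 3*9, …, 7*2, 8*1) = 27
P[10] = max(1*27, 2*18, 3*12, …, 8*2, 9*1) = 36
P[11] = max(1*36, 2*27, 3*18, …, 9*2, 10*1) = 54
P[12] = max(1*54, 2*36, 3*27, …, 10*2, 11*1) = 81
One optimal split: 3 + 3 + 3 + 3; product 3*3*3*3 = 81.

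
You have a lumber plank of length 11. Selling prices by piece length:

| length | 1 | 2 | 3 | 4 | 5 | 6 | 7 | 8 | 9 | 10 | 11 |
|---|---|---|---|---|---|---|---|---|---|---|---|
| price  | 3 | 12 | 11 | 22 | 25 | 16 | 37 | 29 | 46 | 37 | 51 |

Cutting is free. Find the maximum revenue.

63

Let r[k] be the best obtainable value from length k. For each k, try every first piece i and keep the best of price[i] + r[k−i].
r[1] = 3
r[2] = max(3+3, 12+0) = 12
r[3] = max(3+12, 12+3, 11+0) = 15
r[4] = max(3+15, 12+12, 11+3, 22+0) = 24
r[5] = max(3+24, 12+15, 11+12, 22+3, 25+0) = 27
r[6] = max(3+27, 12+24, 11+15, 22+12, 25+3, 16+0) = 36
r[7] = max(3+36, 12+27, 11+24, …, 16+3, 37+0) = 39
r[8] = max(3+39, 12+36, 11+27, …, 37+3, 29+0) = 48
r[9] = max(3+48, 12+39, 11+36, …, 29+3, 46+0) = 51
r[10] = max(3+51, 12+48, 11+39, …, 46+3, 37+0) = 60
r[11] = max(3+60, 12+51, 11+48, …, 37+3, 51+0) = 63
One optimal cutting: 2 + 2 + 2 + 2 + 2 + 1 → $12 + $12 + $12 + $12 + $12 + $3 = $63.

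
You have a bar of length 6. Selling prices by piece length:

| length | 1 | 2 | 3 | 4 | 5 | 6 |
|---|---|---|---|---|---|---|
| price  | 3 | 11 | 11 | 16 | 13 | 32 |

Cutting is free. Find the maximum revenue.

33

Let R[k] be the best obtainable value from length k. For each k, try every first piece i and keep the best of price[i] + R[k−i].
R[1] = 3
R[2] = max(3+3, 11+0) = 11
R[3] = max(3+11, 11+3, 11+0) = 14
R[4] = max(3+14, 11+11, 11+3, 16+0) = 22
R[5] = max(3+22, 11+14, 11+11, 16+3, 13+0) = 25
R[6] = max(3+25, 11+22, 11+14, 16+11, 13+3, 32+0) = 33
One optimal cutting: 2 + 2 + 2 → €11 + €11 + €11 = €33.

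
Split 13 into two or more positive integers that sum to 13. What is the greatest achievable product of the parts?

108

Let g[k] be the best product for length k (with at least one cut). For each first piece i, the rest contributes max(k−i, g[k−i]).
Small cases: g[2]=1, g[3]=2, g[4]=4, g[5]=6, g[6]=9, g[7]=12, g[8]=18.
g[9] = 3·max(6,9) = 3·9 = 27
g[10] = 2·max(8,18) = 2·18 = 36
g[11] = 2·max(9,27) = 2·27 = 54
g[12] = 3·max(9,27) = 3·27 = 81
g[13] = 2·max(11,54) = 2·54 = 108
One optimal split: 3 + 3 + 3 + 2 + 2; product 3·3·3·2·2 = 108.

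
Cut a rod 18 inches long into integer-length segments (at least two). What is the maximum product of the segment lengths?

Define f[k] = max over 1≤i<k of i · max(k−i, f[k−i]); the inner max lets the remainder stay uncut if that's better.
f[2] = 1*max(1,0) = 1*1 = 1
f[3] = 1*max(2,1) = 1*2 = 2
f[4] = 2*max(2,1) = 2*2 = 4
f[5] = 2*max(3,2) = 2*3 = 6
f[6] = 3*max(3,2) = 3*3 = 9
f[7] = 2*max(5,6) = 2*6 = 12
f[8] = 2*max(6,9) = 2*9 = 18
f[9] = 3*max(6,9) = 3*9 = 27
f[10] = 2*max(8,18) = 2*18 = 36
f[11] = 2*max(9,27) = 2*27 = 54
f[12] = 3*max(9,27) = 3*27 = 81
f[13] = 2*max(11,54) = 2*54 = 108
f[14] = 2*max(12,81) = 2*81 = 162
f[15] = 3*max(12,81) = 3*81 = 243
f[16] = 2*max(14,162) = 2*162 = 324
f[17] = 2*max(15,243) = 2*243 = 486
f[18] = 3*max(15,243) = 3*243 = 729
One optimal split: 3 + 3 + 3 + 3 + 3 + 3; product 3*3*3*3*3*3 = 729.

729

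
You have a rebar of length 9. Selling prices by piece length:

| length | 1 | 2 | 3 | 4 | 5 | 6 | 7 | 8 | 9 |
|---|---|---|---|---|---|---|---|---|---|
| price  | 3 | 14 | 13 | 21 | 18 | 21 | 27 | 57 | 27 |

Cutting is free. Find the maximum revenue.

60

Let r[k] be the best obtainable value from length k. For each k, try every first piece i and keep the best of price[i] + r[k−i].
r[1] = 3
r[2] = max(3+3, 14+0) = 14
r[3] = max(3+14, 14+3, 13+0) = 17
r[4] = max(3+17, 14+14, 13+3, 21+0) = 28
r[5] = max(3+28, 14+17, 13+14, 21+3, 18+0) = 31
r[6] = max(3+31, 14+28, 13+17, 21+14, 18+3, 21+0) = 42
r[7] = max(3+42, 14+31, 13+28, …, 21+3, 27+0) = 45
r[8] = max(3+45, 14+42, 13+31, …, 27+3, 57+0) = 57
r[9] = max(3+57, 14+45, 13+42, …, 57+3, 27+0) = 60
One optimal cutting: 8 + 1 → ₹57 + ₹3 = ₹60.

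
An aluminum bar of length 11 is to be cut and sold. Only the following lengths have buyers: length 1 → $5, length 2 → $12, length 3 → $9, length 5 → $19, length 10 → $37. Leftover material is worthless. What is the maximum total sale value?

65

Build f[k] bottom-up: f[k] = max over allowed piece i of (p[i] + f[k−i]).
f[1] = 5
f[2] = 12
f[3] = 17  (first piece 1, then f[2]=12)
f[4] = 24  (first piece 2, then f[2]=12)
f[5] = 29  (first piece 1, then f[4]=24)
f[6] = 36  (first piece 2, then f[4]=24)
f[7] = 41  (first piece 1, then f[6]=36)
f[8] = 48  (first piece 2, then f[6]=36)
f[9] = 53  (first piece 1, then f[8]=48)
f[10] = 60  (first piece 2, then f[8]=48)
f[11] = 65  (first piece 1, then f[10]=60)
One optimal cutting: 2 + 2 + 2 + 2 + 2 + 1 → $65.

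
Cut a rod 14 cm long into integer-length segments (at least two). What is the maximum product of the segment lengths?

162

Let g[k] be the best product for length k (with at least one cut). For each first piece i, the rest contributes max(k−i, g[k−i]).
g[2] = 1×max(1,0) = 1×1 = 1
g[3] = 1×max(2,1) = 1×2 = 2
g[4] = 2×max(2,1) = 2×2 = 4
g[5] = 2×max(3,2) = 2×3 = 6
g[6] = 3×max(3,2) = 3×3 = 9
g[7] = 2×max(5,6) = 2×6 = 12
g[8] = 2×max(6,9) = 2×9 = 18
g[9] = 3×max(6,9) = 3×9 = 27
g[10] = 2×max(8,18) = 2×18 = 36
g[11] = 2×max(9,27) = 2×27 = 54
g[12] = 3×max(9,27) = 3×27 = 81
g[13] = 2×max(11,54) = 2×54 = 108
g[14] = 2×max(12,81) = 2×81 = 162
One optimal split: 3 + 3 + 3 + 3 + 2; product 3×3×3×3×2 = 162.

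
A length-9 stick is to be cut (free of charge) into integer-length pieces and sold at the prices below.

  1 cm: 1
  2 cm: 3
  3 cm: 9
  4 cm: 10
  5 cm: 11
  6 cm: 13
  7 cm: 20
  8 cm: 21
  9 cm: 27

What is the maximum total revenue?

27

Build best[k] bottom-up: best[k] = max over allowed piece i of (p[i] + best[k−i]).
best[1] = 1
best[2] = max(1+1, 3+0) = 3
best[3] = max(1+3, 3+1, 9+0) = 9
best[4] = max(1+9, 3+3, 9+1, 10+0) = 10
best[5] = max(1+10, 3+9, 9+3, 10+1, 11+0) = 12
best[6] = max(1+12, 3+10, 9+9, 10+3, 11+1, 13+0) = 18
best[7] = max(1+18, 3+12, 9+10, …, 13+1, 20+0) = 20
best[8] = max(1+20, 3+18, 9+12, …, 20+1, 21+0) = 21
best[9] = max(1+21, 3+20, 9+18, …, 21+1, 27+0) = 27
One optimal cutting: 3 + 3 + 3 → 9 + 9 + 9 = 27.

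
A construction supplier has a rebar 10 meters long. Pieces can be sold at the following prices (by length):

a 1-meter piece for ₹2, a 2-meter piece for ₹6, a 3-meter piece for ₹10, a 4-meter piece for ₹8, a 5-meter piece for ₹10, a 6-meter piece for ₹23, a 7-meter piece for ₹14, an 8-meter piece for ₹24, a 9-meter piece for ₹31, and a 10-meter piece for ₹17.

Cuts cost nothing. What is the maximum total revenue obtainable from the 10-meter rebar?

Let v[k] be the best obtainable value from length k. For each k, try every first piece i and keep the best of price[i] + v[k−i].
v[1] = 2
v[2] = 6
v[3] = 10
v[4] = 12  (first piece 1, then v[3]=10)
v[5] = 16  (first piece 2, then v[3]=10)
v[6] = 23
v[7] = 25  (first piece 1, then v[6]=23)
v[8] = 29  (first piece 2, then v[6]=23)
v[9] = 33  (first piece 3, then v[6]=23)
v[10] = 35  (first piece 1, then v[9]=33)
One optimal cutting: 6 + 3 + 1 → ₹23 + ₹10 + ₹2 = ₹35.

35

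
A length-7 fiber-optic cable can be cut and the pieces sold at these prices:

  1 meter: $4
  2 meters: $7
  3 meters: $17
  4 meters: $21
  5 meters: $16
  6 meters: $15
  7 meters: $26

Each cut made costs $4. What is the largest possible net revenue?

Let v[k] be the best obtainable value from length k. For each k, try every first piece i and keep the best of price[i] + v[k−i] minus the 4 cut fee when i<k.
v[1] = 4
v[2] = 7
v[3] = 17
v[4] = 21
v[5] = 21  (first piece 1, then v[4]=21)
v[6] = 30  (first piece 3, then v[3]=17)
v[7] = 34  (first piece 3, then v[4]=21)
One optimal plan: pieces 4 + 3 (1 cut) → $38 − $4 = $34.

34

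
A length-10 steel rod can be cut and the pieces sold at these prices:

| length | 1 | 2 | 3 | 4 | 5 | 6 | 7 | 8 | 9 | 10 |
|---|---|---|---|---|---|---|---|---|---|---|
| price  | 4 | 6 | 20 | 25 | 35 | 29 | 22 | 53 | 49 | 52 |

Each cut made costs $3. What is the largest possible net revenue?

Let v[k] be the best obtainable value from length k. For each k, try every first piece i and keep the best of price[i] + v[k−i] minus the 3 cut fee when i<k.
v[1] = 4
v[2] = 6
v[3] = 20
v[4] = 25
v[5] = 35
v[6] = 37  (first piece 3, then v[3]=20)
v[7] = 42  (first piece 3, then v[4]=25)
v[8] = 53
v[9] = 57  (first piece 4, then v[5]=35)
v[10] = 67  (first piece 5, then v[5]=35)
One optimal plan: pieces 5 + 5 (1 cut) → $70 − $3 = $67.

67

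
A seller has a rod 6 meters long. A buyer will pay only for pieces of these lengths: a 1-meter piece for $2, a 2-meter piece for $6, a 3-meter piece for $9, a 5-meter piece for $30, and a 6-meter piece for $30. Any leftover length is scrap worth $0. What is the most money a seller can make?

Build best[k] bottom-up: best[k] = max over allowed piece i of (p[i] + best[k−i]).
best[1] = 2
best[2] = max(2+2, 6+0) = 6
best[3] = max(2+6, 6+2, 9+0) = 9
best[4] = max(2+9, 6+6, 9+2) = 12
best[5] = max(2+12, 6+9, 9+6, 30+0) = 30
best[6] = max(2+30, 6+12, 9+9, 30+2, 30+0) = 32
One optimal cutting: 5 + 1 → $32.

32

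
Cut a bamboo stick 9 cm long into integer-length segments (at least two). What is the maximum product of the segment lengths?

Let prod[k] be the best product for length k (with at least one cut). For each first piece i, the rest contributes max(k−i, prod[k−i]).
prod[2] = 1×max(1,0) = 1×1 = 1
prod[3] = 1×max(2,1) = 1×2 = 2
prod[4] = 2×max(2,1) = 2×2 = 4
prod[5] = 2×max(3,2) = 2×3 = 6
prod[6] = 3×max(3,2) = 3×3 = 9
prod[7] = 2×max(5,6) = 2×6 = 12
prod[8] = 2×max(6,9) = 2×9 = 18
prod[9] = 3×max(6,9) = 3×9 = 27
One optimal split: 3 + 3 + 3; product 3×3×3 = 27.

27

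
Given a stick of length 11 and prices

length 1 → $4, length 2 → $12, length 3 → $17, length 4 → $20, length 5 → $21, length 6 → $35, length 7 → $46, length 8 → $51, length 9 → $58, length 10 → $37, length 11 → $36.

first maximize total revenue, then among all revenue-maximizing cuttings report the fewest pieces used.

Build r[k] bottom-up: r[k] = max over allowed piece i of (p[i] + r[k−i]).
r[1] = 4
r[2] = 12
r[3] = 17
r[4] = 24  (first piece 2, then r[2]=12)
r[5] = 29  (first piece 2, then r[3]=17)
r[6] = 36  (first piece 2, then r[4]=24)
r[7] = 46
r[8] = 51
r[9] = 58  (first piece 2, then r[7]=46)
r[10] = 63  (first piece 2, then r[8]=51)
r[11] = 70  (first piece 2, then r[9]=58)
Maximum revenue is $70.
Now minimize piece count subject to staying optimal: for each k, pieces[k] = 1 + min over i with p[i]+r[k−i]=r[k] of pieces[k−i].
pieces[8] = 1
pieces[9] = 1
pieces[10] = 2
pieces[11] = 2

2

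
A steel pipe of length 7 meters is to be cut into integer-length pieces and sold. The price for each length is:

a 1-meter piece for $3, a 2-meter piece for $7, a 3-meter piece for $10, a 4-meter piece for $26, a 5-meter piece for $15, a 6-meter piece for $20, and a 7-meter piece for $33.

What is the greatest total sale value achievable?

36

Consider every possible first cut. r[k] is the best of p[i]+r[k−i] over all sellable i≤k.
r[1] = 3
r[2] = 7
r[3] = 10  (first piece 1, then r[2]=7)
r[4] = 26
r[5] = 29  (first piece 1, then r[4]=26)
r[6] = 33  (first piece 2, then r[4]=26)
r[7] = 36  (first piece 1, then r[6]=33)
One optimal cutting: 4 + 2 + 1 → $26 + $7 + $3 = $36.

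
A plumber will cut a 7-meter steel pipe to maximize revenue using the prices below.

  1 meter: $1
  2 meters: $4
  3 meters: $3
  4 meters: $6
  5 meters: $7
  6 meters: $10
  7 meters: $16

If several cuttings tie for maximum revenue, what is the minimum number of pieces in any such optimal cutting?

Consider every possible first cut. r[k] is the best of p[i]+r[k−i] over all sellable i≤k.
r[1] = 1
r[2] = 4
r[3] = 5  (first piece 1, then r[2]=4)
r[4] = 8  (first piece 2, then r[2]=4)
r[5] = 9  (first piece 1, then r[4]=8)
r[6] = 12  (first piece 2, then r[4]=8)
r[7] = 16
Maximum revenue is $16.
Now minimize piece count subject to staying optimal: for each k, pieces[k] = 1 + min over i with p[i]+r[k−i]=r[k] of pieces[k−i].
pieces[4] = 2
pieces[5] = 3
pieces[6] = 3
pieces[7] = 1

1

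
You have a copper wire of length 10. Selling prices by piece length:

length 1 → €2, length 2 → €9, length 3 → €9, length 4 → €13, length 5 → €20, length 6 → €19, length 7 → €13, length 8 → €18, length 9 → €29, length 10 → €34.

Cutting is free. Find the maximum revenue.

45

Build best[k] bottom-up: best[k] = max over allowed piece i of (p[i] + best[k−i]).
best[1] = 2
best[2] = max(2+2, 9+0) = 9
best[3] = max(2+9, 9+2, 9+0) = 11
best[4] = max(2+11, 9+9, 9+2, 13+0) = 18
best[5] = max(2+18, 9+11, 9+9, 13+2, 20+0) = 20
best[6] = max(2+20, 9+18, 9+11, 13+9, 20+2, 19+0) = 27
best[7] = max(2+27, 9+20, 9+18, …, 19+2, 13+0) = 29
best[8] = max(2+29, 9+27, 9+20, …, 13+2, 18+0) = 36
best[9] = max(2+36, 9+29, 9+27, …, 18+2, 29+0) = 38
best[10] = max(2+38, 9+36, 9+29, …, 29+2, 34+0) = 45
One optimal cutting: 2 + 2 + 2 + 2 + 2 → €9 + €9 + €9 + €9 + €9 = €45.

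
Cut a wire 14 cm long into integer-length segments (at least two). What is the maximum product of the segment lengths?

162

Define g[k] = max over 1≤i<k of i · max(k−i, g[k−i]); the inner max lets the remainder stay uncut if that's better.
g[2] = 1*max(1,0) = 1*1 = 1
g[3] = max(1*2, 2*1) = 2
g[4] = max(1*3, 2*2, 3*1) = 4
g[5] = max(1*4, 2*3, 3*2, 4*1) = 6
g[6] = max(1*6, 2*4, 3*3, 4*2, 5*1) = 9
g[7] = max(1*9, 2*6, 3*4, 4*3, 5*2, 6*1) = 12
g[8] = max(1*12, 2*9, 3*6, …, 6*2, 7*1) = 18
g[9] = max(1*18, 2*12, 3*9, …, 7*2, 8*1) = 27
g[10] = max(1*27, 2*18, 3*12, …, 8*2, 9*1) = 36
g[11] = max(1*36, 2*27, 3*18, …, 9*2, 10*1) = 54
g[12] = max(1*54, 2*36, 3*27, …, 10*2, 11*1) = 81
g[13] = max(1*81, 2*54, 3*36, …, 11*2, 12*1) = 108
g[14] = max(1*108, 2*81, 3*54, …, 12*2, 13*1) = 162
One optimal split: 3 + 3 + 3 + 3 + 2; product 3*3*3*3*2 = 162.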